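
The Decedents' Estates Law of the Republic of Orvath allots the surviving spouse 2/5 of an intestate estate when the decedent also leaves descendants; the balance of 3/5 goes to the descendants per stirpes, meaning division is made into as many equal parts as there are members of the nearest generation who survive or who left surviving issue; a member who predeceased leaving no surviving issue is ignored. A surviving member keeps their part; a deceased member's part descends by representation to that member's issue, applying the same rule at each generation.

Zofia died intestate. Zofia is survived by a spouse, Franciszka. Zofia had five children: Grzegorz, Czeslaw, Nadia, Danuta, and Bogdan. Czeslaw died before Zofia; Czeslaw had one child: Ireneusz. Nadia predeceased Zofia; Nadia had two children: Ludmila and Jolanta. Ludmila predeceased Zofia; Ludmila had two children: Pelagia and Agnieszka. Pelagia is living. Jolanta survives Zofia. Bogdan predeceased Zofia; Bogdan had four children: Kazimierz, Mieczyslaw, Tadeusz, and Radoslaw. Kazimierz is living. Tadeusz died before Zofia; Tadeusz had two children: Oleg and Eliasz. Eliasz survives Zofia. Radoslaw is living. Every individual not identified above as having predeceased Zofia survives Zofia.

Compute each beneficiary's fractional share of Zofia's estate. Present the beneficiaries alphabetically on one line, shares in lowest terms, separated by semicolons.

Agnieszka 3/100; Danuta 3/25; Eliasz 3/200; Franciszka 2/5; Grzegorz 3/25; Ireneusz 3/25; Jolanta 3/50; Kazimierz 3/100; Mieczyslaw 3/100; Oleg 3/200; Pelagia 3/100; Radoslaw 3/100

Franciszka, as surviving spouse, takes 2/5.
The remaining 3/5 passes to Zofia's descendants per stirpes.
The 3/5 is divided into 5 equal shares of 3/25 among Grzegorz, Czeslaw, Nadia, Danuta, Bogdan.
Grzegorz is living and takes 3/25.
Czeslaw predeceased; the 3/25 allotted to Czeslaw's branch passes to Czeslaw's issue by representation.
Ireneusz is the sole taker at this level and receives the full 3/25.
Nadia predeceased; the 3/25 allotted to Nadia's branch passes to Nadia's issue by representation.
The 3/25 is divided into 2 equal shares of 3/50 among Ludmila, Jolanta.
Ludmila predeceased; the 3/50 allotted to Ludmila's branch passes to Ludmila's issue by representation.
The 3/50 is divided into 2 equal shares of 3/100 among Pelagia, Agnieszka.
Pelagia is living and takes 3/100.
Agnieszka is living and takes 3/100.
Jolanta is living and takes 3/50.
Danuta is living and takes 3/25.
Bogdan predeceased; the 3/25 allotted to Bogdan's branch passes to Bogdan's issue by representation.
The 3/25 is divided into 4 equal shares of 3/100 among Kazimierz, Mieczyslaw, Tadeusz, Radoslaw.
Kazimierz is living and takes 3/100.
Mieczyslaw is living and takes 3/100.
Tadeusz predeceased; the 3/100 allotted to Tadeusz's branch passes to Tadeusz's issue by representation.
The 3/100 is divided into 2 equal shares of 3/200 among Oleg, Eliasz.
Oleg is living and takes 3/200.
Eliasz is living and takes 3/200.
Radoslaw is living and takes 3/100.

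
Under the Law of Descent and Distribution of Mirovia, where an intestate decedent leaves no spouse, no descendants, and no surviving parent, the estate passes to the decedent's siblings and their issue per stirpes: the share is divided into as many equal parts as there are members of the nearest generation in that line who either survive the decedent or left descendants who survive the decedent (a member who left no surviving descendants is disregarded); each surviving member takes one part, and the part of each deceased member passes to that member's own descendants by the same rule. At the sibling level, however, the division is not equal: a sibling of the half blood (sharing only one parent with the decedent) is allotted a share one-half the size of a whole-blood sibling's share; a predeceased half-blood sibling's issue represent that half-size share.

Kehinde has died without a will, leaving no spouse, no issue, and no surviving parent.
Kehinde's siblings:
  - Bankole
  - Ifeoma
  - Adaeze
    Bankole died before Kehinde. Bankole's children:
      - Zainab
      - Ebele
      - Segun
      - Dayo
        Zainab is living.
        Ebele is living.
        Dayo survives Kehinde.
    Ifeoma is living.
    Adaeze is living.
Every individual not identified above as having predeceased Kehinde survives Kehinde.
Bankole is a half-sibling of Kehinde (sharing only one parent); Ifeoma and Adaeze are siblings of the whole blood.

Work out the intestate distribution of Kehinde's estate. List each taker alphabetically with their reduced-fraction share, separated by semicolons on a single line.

No spouse, descendants, or parent survives, so the estate passes to Kehinde's siblings per stirpes.
Half-blood siblings count for one-half the weight of whole-blood siblings at the initial division.
Dividing 1 in proportion to weights (total weight 5/2): Bankole (weight 1/2) → 1/5; Ifeoma (weight 1) → 2/5; Adaeze (weight 1) → 2/5.
Bankole predeceased; the 1/5 allotted to Bankole's branch passes to Bankole's issue by representation.
The 1/5 is divided into 4 equal shares of 1/20 among Zainab, Ebele, Segun, Dayo.
Zainab is living and takes 1/20.
Ebele is living and takes 1/20.
Segun is living and takes 1/20.
Dayo is living and takes 1/20.
Ifeoma is living and takes 2/5.
Adaeze is living and takes 2/5.

Adaeze 2/5; Dayo 1/20; Ebele 1/20; Ifeoma 2/5; Segun 1/20; Zainab 1/20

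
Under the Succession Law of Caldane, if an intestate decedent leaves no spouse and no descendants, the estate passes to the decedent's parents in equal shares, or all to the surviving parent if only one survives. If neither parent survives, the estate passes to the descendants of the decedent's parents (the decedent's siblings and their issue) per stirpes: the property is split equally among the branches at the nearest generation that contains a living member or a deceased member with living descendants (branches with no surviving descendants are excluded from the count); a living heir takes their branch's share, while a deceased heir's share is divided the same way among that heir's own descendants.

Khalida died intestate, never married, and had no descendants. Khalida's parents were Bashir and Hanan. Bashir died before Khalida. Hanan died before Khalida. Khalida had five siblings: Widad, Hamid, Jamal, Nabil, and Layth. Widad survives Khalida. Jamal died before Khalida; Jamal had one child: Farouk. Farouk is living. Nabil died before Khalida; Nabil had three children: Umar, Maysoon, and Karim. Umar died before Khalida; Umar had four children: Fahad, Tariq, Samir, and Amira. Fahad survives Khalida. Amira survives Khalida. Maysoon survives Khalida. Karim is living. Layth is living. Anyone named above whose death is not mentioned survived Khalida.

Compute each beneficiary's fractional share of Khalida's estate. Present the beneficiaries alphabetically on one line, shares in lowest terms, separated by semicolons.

Amira 1/60; Fahad 1/60; Farouk 1/5; Hamid 1/5; Karim 1/15; Layth 1/5; Maysoon 1/15; Samir 1/60; Tariq 1/60; Widad 1/5

Neither parent survives and there are no descendants, so the estate passes to Khalida's siblings and their issue per stirpes.
The estate is divided into 5 equal shares of 1/5 among Widad, Hamid, Jamal, Nabil, Layth.
Widad is living and takes 1/5.
Hamid is living and takes 1/5.
Jamal predeceased; the 1/5 allotted to Jamal's branch passes to Jamal's issue by representation.
Farouk is the sole taker at this level and receives the full 1/5.
Nabil predeceased; the 1/5 allotted to Nabil's branch passes to Nabil's issue by representation.
The 1/5 is divided into 3 equal shares of 1/15 among Umar, Maysoon, Karim.
Umar predeceased; the 1/15 allotted to Umar's branch passes to Umar's issue by representation.
The 1/15 is divided into 4 equal shares of 1/60 among Fahad, Tariq, Samir, Amira.
Fahad is living and takes 1/60.
Tariq is living and takes 1/60.
Samir is living and takes 1/60.
Amira is living and takes 1/60.
Maysoon is living and takes 1/15.
Karim is living and takes 1/15.
Layth is living and takes 1/5.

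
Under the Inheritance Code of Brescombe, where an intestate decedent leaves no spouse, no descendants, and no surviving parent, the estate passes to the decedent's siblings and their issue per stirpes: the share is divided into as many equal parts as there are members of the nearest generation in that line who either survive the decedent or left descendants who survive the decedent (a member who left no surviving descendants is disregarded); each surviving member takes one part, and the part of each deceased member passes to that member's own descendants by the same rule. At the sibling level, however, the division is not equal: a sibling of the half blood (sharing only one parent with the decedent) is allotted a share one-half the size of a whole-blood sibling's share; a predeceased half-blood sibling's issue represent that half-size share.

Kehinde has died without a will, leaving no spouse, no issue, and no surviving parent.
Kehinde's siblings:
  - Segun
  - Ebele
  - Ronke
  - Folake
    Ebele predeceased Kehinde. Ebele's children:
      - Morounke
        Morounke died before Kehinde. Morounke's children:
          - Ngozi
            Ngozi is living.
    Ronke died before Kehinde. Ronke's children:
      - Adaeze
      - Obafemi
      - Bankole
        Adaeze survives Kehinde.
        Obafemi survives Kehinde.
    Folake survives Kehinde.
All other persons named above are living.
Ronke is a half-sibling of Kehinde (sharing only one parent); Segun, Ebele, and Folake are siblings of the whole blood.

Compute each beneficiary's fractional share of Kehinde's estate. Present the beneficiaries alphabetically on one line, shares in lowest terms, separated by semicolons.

Adaeze 1/21; Bankole 1/21; Folake 2/7; Ngozi 2/7; Obafemi 1/21; Segun 2/7

No spouse, descendants, or parent survives, so the estate passes to Kehinde's siblings per stirpes.
Half-blood siblings count for one-half the weight of whole-blood siblings at the initial division.
Dividing 1 in proportion to weights (total weight 7/2): Segun (weight 1) → 2/7; Ebele (weight 1) → 2/7; Ronke (weight 1/2) → 1/7; Folake (weight 1) → 2/7.
Segun is living and takes 2/7.
Ebele predeceased; the 2/7 allotted to Ebele's branch passes to Ebele's issue by representation.
Morounke's line is the sole branch at this level, so the full 2/7 passes to Morounke's issue by representation.
Ngozi is the sole taker at this level and receives the full 2/7.
Ronke predeceased; the 1/7 allotted to Ronke's branch passes to Ronke's issue by representation.
The 1/7 is divided into 3 equal shares of 1/21 among Adaeze, Obafemi, Bankole.
Adaeze is living and takes 1/21.
Obafemi is living and takes 1/21.
Bankole is living and takes 1/21.
Folake is living and takes 2/7.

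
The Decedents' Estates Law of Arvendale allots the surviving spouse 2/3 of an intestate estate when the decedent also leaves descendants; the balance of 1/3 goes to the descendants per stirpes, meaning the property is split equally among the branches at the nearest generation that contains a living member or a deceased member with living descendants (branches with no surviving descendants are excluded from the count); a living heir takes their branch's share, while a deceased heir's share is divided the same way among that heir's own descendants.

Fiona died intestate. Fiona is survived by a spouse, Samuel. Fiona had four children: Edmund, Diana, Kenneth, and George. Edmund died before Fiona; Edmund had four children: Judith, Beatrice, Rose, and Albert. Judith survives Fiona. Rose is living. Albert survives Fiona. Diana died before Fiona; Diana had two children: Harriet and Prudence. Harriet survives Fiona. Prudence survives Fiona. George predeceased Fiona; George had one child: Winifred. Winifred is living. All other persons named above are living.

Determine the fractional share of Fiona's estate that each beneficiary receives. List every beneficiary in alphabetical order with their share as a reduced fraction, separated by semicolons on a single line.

Samuel, as surviving spouse, takes 2/3.
The remaining 1/3 passes to Fiona's descendants per stirpes.
The 1/3 is divided into 4 equal shares of 1/12 among Edmund, Diana, Kenneth, George.
Edmund predeceased; the 1/12 allotted to Edmund's branch passes to Edmund's issue by representation.
The 1/12 is divided into 4 equal shares of 1/48 among Judith, Beatrice, Rose, Albert.
Judith is living and takes 1/48.
Beatrice is living and takes 1/48.
Rose is living and takes 1/48.
Albert is living and takes 1/48.
Diana predeceased; the 1/12 allotted to Diana's branch passes to Diana's issue by representation.
The 1/12 is divided into 2 equal shares of 1/24 among Harriet, Prudence.
Harriet is living and takes 1/24.
Prudence is living and takes 1/24.
Kenneth is living and takes 1/12.
George predeceased; the 1/12 allotted to George's branch passes to George's issue by representation.
Winifred is the sole taker at this level and receives the full 1/12.

Albert 1/48; Beatrice 1/48; Harriet 1/24; Judith 1/48; Kenneth 1/12; Prudence 1/24; Rose 1/48; Samuel 2/3; Winifred 1/12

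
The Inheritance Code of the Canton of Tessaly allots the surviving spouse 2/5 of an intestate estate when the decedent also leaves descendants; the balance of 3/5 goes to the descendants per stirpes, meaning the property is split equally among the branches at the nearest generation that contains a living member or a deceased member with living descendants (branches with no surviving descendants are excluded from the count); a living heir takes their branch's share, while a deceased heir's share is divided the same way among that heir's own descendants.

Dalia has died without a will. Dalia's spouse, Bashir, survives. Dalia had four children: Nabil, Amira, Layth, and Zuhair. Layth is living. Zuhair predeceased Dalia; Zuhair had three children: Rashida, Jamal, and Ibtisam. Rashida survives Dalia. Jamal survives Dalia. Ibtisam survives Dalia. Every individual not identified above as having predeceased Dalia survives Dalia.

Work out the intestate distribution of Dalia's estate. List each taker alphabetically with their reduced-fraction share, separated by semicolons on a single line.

Bashir, as surviving spouse, takes 2/5.
The remaining 3/5 passes to Dalia's descendants per stirpes.
The 3/5 is divided into 4 equal shares of 3/20 among Nabil, Amira, Layth, Zuhair.
Nabil is living and takes 3/20.
Amira is living and takes 3/20.
Layth is living and takes 3/20.
Zuhair predeceased; the 3/20 allotted to Zuhair's branch passes to Zuhair's issue by representation.
The 3/20 is divided into 3 equal shares of 1/20 among Rashida, Jamal, Ibtisam.
Rashida is living and takes 1/20.
Jamal is living and takes 1/20.
Ibtisam is living and takes 1/20.

Amira 3/20; Bashir 2/5; Ibtisam 1/20; Jamal 1/20; Layth 3/20; Nabil 3/20; Rashida 1/20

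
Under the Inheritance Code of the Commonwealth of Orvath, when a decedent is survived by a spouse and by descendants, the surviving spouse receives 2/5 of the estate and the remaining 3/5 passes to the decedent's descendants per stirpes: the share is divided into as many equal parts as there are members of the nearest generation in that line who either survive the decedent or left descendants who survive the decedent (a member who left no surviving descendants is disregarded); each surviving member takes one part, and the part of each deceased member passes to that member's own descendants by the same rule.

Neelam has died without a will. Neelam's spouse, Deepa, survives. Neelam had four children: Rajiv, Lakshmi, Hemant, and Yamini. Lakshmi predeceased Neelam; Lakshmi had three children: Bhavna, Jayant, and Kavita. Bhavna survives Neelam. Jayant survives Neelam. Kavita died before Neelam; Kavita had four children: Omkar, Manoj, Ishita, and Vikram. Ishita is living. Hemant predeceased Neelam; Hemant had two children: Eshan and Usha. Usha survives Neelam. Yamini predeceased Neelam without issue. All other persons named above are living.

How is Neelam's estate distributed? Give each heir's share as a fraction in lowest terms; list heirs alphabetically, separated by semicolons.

Bhavna 1/15; Deepa 2/5; Eshan 1/10; Ishita 1/60; Jayant 1/15; Manoj 1/60; Omkar 1/60; Rajiv 1/5; Usha 1/10; Vikram 1/60

Deepa, as surviving spouse, takes 2/5.
The remaining 3/5 passes to Neelam's descendants per stirpes.
Yamini left no surviving issue, so that branch lapses and is disregarded.
The 3/5 is divided into 3 equal shares of 1/5 among Rajiv, Lakshmi, Hemant.
Rajiv is living and takes 1/5.
Lakshmi predeceased; the 1/5 allotted to Lakshmi's branch passes to Lakshmi's issue by representation.
The 1/5 is divided into 3 equal shares of 1/15 among Bhavna, Jayant, Kavita.
Bhavna is living and takes 1/15.
Jayant is living and takes 1/15.
Kavita predeceased; the 1/15 allotted to Kavita's branch passes to Kavita's issue by representation.
The 1/15 is divided into 4 equal shares of 1/60 among Omkar, Manoj, Ishita, Vikram.
Omkar is living and takes 1/60.
Manoj is living and takes 1/60.
Ishita is living and takes 1/60.
Vikram is living and takes 1/60.
Hemant predeceased; the 1/5 allotted to Hemant's branch passes to Hemant's issue by representation.
The 1/5 is divided into 2 equal shares of 1/10 among Eshan, Usha.
Eshan is living and takes 1/10.
Usha is living and takes 1/10.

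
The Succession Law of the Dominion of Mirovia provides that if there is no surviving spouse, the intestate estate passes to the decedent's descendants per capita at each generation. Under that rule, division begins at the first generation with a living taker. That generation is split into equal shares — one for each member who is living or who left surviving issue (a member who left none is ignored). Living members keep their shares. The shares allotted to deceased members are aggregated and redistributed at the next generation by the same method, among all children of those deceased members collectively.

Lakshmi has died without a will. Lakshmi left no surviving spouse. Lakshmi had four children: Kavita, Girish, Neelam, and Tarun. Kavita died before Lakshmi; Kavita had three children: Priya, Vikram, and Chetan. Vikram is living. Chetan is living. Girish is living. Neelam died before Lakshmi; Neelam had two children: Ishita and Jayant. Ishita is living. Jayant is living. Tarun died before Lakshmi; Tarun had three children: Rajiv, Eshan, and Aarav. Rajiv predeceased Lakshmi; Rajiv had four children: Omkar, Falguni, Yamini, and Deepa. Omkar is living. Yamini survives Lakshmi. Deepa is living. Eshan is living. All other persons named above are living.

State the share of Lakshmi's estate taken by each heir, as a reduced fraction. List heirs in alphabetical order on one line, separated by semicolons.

Aarav 3/32; Chetan 3/32; Deepa 3/128; Eshan 3/32; Falguni 3/128; Girish 1/4; Ishita 3/32; Jayant 3/32; Omkar 3/128; Priya 3/32; Vikram 3/32; Yamini 3/128

There is no surviving spouse, so the entire estate passes to Lakshmi's descendants per capita at each generation.
At generation 1 (Kavita, Girish, Neelam, Tarun) there are 4 shares of (1)/4 = 1/4 each.
Living: Girish — each takes 1/4.
Deceased: Kavita, Neelam, and Tarun. Their combined 3/4 is pooled and carried to generation 2.
At generation 2 (Priya, Vikram, Chetan, Ishita, Jayant, Rajiv, Eshan, Aarav) there are 8 shares of (3/4)/8 = 3/32 each.
Living: Priya, Vikram, Chetan, Ishita, Jayant, Eshan, and Aarav — each takes 3/32.
Deceased: Rajiv. That 3/32 share is carried to generation 3.
At generation 3 (Omkar, Falguni, Yamini, Deepa) there are 4 shares of (3/32)/4 = 3/128 each.
Living: Omkar, Falguni, Yamini, and Deepa — each takes 3/128.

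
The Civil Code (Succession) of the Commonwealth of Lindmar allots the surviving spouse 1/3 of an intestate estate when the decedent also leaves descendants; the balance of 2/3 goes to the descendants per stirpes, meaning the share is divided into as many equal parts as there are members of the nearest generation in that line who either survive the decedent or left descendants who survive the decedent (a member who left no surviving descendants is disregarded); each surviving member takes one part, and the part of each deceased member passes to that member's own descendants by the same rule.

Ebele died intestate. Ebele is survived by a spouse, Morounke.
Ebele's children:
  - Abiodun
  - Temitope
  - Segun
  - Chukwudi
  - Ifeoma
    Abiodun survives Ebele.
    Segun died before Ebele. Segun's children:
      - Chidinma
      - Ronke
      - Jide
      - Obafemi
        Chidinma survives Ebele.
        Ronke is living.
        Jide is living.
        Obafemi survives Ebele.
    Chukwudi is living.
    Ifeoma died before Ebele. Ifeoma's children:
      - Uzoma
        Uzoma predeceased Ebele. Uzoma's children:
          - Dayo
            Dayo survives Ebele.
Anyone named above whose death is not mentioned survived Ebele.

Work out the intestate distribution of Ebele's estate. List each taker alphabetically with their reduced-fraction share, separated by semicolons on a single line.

Abiodun 2/15; Chidinma 1/30; Chukwudi 2/15; Dayo 2/15; Jide 1/30; Morounke 1/3; Obafemi 1/30; Ronke 1/30; Temitope 2/15

Morounke, as surviving spouse, takes 1/3.
The remaining 2/3 passes to Ebele's descendants per stirpes.
The 2/3 is divided into 5 equal shares of 2/15 among Abiodun, Temitope, Segun, Chukwudi, Ifeoma.
Abiodun is living and takes 2/15.
Temitope is living and takes 2/15.
Segun predeceased; the 2/15 allotted to Segun's branch passes to Segun's issue by representation.
The 2/15 is divided into 4 equal shares of 1/30 among Chidinma, Ronke, Jide, Obafemi.
Chidinma is living and takes 1/30.
Ronke is living and takes 1/30.
Jide is living and takes 1/30.
Obafemi is living and takes 1/30.
Chukwudi is living and takes 2/15.
Ifeoma predeceased; the 2/15 allotted to Ifeoma's branch passes to Ifeoma's issue by representation.
Uzoma's line is the sole branch at this level, so the full 2/15 passes to Uzoma's issue by representation.
Dayo is the sole taker at this level and receives the full 2/15.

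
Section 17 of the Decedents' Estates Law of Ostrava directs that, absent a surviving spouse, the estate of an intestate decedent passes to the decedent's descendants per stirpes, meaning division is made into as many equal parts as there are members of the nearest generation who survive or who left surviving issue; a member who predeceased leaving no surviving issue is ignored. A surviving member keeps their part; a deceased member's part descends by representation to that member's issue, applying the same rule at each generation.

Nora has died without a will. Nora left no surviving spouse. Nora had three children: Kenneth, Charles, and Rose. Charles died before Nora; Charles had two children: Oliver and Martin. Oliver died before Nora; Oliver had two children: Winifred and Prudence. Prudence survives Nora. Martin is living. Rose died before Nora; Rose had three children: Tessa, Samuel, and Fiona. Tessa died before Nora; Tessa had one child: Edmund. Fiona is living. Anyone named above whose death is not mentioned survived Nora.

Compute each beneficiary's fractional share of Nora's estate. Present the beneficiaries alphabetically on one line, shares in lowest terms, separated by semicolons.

Edmund 1/9; Fiona 1/9; Kenneth 1/3; Martin 1/6; Prudence 1/12; Samuel 1/9; Winifred 1/12

There is no surviving spouse, so the entire estate passes to Nora's descendants per stirpes.
The estate is divided into 3 equal shares of 1/3 among Kenneth, Charles, Rose.
Kenneth is living and takes 1/3.
Charles predeceased; the 1/3 allotted to Charles's branch passes to Charles's issue by representation.
The 1/3 is divided into 2 equal shares of 1/6 among Oliver, Martin.
Oliver predeceased; the 1/6 allotted to Oliver's branch passes to Oliver's issue by representation.
The 1/6 is divided into 2 equal shares of 1/12 among Winifred, Prudence.
Winifred is living and takes 1/12.
Prudence is living and takes 1/12.
Martin is living and takes 1/6.
Rose predeceased; the 1/3 allotted to Rose's branch passes to Rose's issue by representation.
The 1/3 is divided into 3 equal shares of 1/9 among Tessa, Samuel, Fiona.
Tessa predeceased; the 1/9 allotted to Tessa's branch passes to Tessa's issue by representation.
Edmund is the sole taker at this level and receives the full 1/9.
Samuel is living and takes 1/9.
Fiona is living and takes 1/9.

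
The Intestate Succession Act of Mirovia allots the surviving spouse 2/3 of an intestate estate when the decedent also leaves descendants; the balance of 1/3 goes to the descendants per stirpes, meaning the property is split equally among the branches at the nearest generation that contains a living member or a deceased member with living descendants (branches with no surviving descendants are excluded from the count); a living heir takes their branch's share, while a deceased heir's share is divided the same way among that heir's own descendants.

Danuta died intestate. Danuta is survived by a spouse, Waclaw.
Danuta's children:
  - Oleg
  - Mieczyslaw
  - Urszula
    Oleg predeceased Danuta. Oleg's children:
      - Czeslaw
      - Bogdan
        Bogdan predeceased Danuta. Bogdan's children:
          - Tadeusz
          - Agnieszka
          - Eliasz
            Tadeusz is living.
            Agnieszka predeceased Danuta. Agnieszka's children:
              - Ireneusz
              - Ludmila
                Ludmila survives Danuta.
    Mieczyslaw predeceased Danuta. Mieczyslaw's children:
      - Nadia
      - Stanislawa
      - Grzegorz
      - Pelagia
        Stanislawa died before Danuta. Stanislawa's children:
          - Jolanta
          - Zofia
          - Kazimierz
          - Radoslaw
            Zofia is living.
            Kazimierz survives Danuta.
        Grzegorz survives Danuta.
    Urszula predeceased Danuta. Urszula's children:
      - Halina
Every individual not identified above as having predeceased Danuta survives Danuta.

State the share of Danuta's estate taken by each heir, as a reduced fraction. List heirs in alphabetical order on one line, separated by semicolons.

Czeslaw 1/18; Eliasz 1/54; Grzegorz 1/36; Halina 1/9; Ireneusz 1/108; Jolanta 1/144; Kazimierz 1/144; Ludmila 1/108; Nadia 1/36; Pelagia 1/36; Radoslaw 1/144; Tadeusz 1/54; Waclaw 2/3; Zofia 1/144

Waclaw, as surviving spouse, takes 2/3.
The remaining 1/3 passes to Danuta's descendants per stirpes.
The 1/3 is divided into 3 equal shares of 1/9 among Oleg, Mieczyslaw, Urszula.
Oleg predeceased; the 1/9 allotted to Oleg's branch passes to Oleg's issue by representation.
The 1/9 is divided into 2 equal shares of 1/18 among Czeslaw, Bogdan.
Czeslaw is living and takes 1/18.
Bogdan predeceased; the 1/18 allotted to Bogdan's branch passes to Bogdan's issue by representation.
The 1/18 is divided into 3 equal shares of 1/54 among Tadeusz, Agnieszka, Eliasz.
Tadeusz is living and takes 1/54.
Agnieszka predeceased; the 1/54 allotted to Agnieszka's branch passes to Agnieszka's issue by representation.
The 1/54 is divided into 2 equal shares of 1/108 among Ireneusz, Ludmila.
Ireneusz is living and takes 1/108.
Ludmila is living and takes 1/108.
Eliasz is living and takes 1/54.
Mieczyslaw predeceased; the 1/9 allotted to Mieczyslaw's branch passes to Mieczyslaw's issue by representation.
The 1/9 is divided into 4 equal shares of 1/36 among Nadia, Stanislawa, Grzegorz, Pelagia.
Nadia is living and takes 1/36.
Stanislawa predeceased; the 1/36 allotted to Stanislawa's branch passes to Stanislawa's issue by representation.
The 1/36 is divided into 4 equal shares of 1/144 among Jolanta, Zofia, Kazimierz, Radoslaw.
Jolanta is living and takes 1/144.
Zofia is living and takes 1/144.
Kazimierz is living and takes 1/144.
Radoslaw is living and takes 1/144.
Grzegorz is living and takes 1/36.
Pelagia is living and takes 1/36.
Urszula predeceased; the 1/9 allotted to Urszula's branch passes to Urszula's issue by representation.
Halina is the sole taker at this level and receives the full 1/9.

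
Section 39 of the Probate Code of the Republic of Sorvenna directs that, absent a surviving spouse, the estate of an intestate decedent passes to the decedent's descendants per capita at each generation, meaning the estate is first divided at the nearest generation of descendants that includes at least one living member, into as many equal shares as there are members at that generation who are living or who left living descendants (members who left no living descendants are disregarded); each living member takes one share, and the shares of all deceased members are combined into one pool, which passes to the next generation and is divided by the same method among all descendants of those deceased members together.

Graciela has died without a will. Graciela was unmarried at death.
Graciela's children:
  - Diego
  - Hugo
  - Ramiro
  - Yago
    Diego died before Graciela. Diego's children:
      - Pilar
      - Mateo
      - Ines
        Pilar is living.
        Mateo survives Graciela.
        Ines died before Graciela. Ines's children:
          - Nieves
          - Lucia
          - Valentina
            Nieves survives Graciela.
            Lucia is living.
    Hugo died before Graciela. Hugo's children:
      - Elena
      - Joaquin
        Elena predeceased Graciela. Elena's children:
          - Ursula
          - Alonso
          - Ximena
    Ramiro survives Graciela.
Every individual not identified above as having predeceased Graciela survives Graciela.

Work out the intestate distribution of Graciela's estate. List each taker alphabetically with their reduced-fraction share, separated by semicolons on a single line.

There is no surviving spouse, so the entire estate passes to Graciela's descendants per capita at each generation.
At generation 1 (Diego, Hugo, Ramiro, Yago) there are 4 shares of (1)/4 = 1/4 each.
Living: Ramiro and Yago — each takes 1/4.
Deceased: Diego and Hugo. Their combined 1/2 is pooled and carried to generation 2.
At generation 2 (Pilar, Mateo, Ines, Elena, Joaquin) there are 5 shares of (1/2)/5 = 1/10 each.
Living: Pilar, Mateo, and Joaquin — each takes 1/10.
Deceased: Ines and Elena. Their combined 1/5 is pooled and carried to generation 3.
At generation 3 (Nieves, Lucia, Valentina, Ursula, Alonso, Ximena) there are 6 shares of (1/5)/6 = 1/30 each.
Living: Nieves, Lucia, Valentina, Ursula, Alonso, and Ximena — each takes 1/30.

Alonso 1/30; Joaquin 1/10; Lucia 1/30; Mateo 1/10; Nieves 1/30; Pilar 1/10; Ramiro 1/4; Ursula 1/30; Valentina 1/30; Ximena 1/30; Yago 1/4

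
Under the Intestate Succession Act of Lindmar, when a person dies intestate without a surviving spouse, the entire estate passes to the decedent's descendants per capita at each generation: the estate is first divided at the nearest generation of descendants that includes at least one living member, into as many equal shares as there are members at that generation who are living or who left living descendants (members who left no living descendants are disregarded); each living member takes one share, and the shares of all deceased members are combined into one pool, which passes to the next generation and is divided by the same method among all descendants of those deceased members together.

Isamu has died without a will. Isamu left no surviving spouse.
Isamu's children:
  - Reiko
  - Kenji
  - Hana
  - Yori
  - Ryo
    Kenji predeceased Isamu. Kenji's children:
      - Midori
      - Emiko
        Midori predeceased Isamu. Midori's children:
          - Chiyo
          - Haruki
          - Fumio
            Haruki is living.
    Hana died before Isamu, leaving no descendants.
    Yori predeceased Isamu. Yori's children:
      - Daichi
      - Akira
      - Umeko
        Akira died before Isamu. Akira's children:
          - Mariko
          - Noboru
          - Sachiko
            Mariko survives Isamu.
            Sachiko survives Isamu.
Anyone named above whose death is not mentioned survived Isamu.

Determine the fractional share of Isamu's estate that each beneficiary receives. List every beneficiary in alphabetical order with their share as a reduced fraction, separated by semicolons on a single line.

There is no surviving spouse, so the entire estate passes to Isamu's descendants per capita at each generation.
At generation 1 (Reiko, Kenji, Yori, Ryo) there are 4 shares of (1)/4 = 1/4 each.
Living: Reiko and Ryo — each takes 1/4.
Deceased: Kenji and Yori. Their combined 1/2 is pooled and carried to generation 2.
At generation 2 (Midori, Emiko, Daichi, Akira, Umeko) there are 5 shares of (1/2)/5 = 1/10 each.
Living: Emiko, Daichi, and Umeko — each takes 1/10.
Deceased: Midori and Akira. Their combined 1/5 is pooled and carried to generation 3.
At generation 3 (Chiyo, Haruki, Fumio, Mariko, Noboru, Sachiko) there are 6 shares of (1/5)/6 = 1/30 each.
Living: Chiyo, Haruki, Fumio, Mariko, Noboru, and Sachiko — each takes 1/30.

Chiyo 1/30; Daichi 1/10; Emiko 1/10; Fumio 1/30; Haruki 1/30; Mariko 1/30; Noboru 1/30; Reiko 1/4; Ryo 1/4; Sachiko 1/30; Umeko 1/10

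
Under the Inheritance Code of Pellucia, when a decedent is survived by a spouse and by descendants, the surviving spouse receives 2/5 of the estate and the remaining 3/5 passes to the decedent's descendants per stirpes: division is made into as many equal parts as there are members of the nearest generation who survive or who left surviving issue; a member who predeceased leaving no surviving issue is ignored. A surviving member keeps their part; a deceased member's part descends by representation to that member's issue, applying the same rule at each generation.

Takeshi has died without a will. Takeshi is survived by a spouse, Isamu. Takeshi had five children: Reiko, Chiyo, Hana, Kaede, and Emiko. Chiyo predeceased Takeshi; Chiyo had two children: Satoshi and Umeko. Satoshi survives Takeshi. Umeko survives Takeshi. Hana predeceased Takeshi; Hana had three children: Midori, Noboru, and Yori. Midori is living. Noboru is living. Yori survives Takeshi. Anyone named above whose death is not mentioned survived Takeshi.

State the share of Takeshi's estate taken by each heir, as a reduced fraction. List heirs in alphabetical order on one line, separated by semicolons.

Emiko 3/25; Isamu 2/5; Kaede 3/25; Midori 1/25; Noboru 1/25; Reiko 3/25; Satoshi 3/50; Umeko 3/50; Yori 1/25

Isamu, as surviving spouse, takes 2/5.
The remaining 3/5 passes to Takeshi's descendants per stirpes.
The 3/5 is divided into 5 equal shares of 3/25 among Reiko, Chiyo, Hana, Kaede, Emiko.
Reiko is living and takes 3/25.
Chiyo predeceased; the 3/25 allotted to Chiyo's branch passes to Chiyo's issue by representation.
The 3/25 is divided into 2 equal shares of 3/50 among Satoshi, Umeko.
Satoshi is living and takes 3/50.
Umeko is living and takes 3/50.
Hana predeceased; the 3/25 allotted to Hana's branch passes to Hana's issue by representation.
The 3/25 is divided into 3 equal shares of 1/25 among Midori, Noboru, Yori.
Midori is living and takes 1/25.
Noboru is living and takes 1/25.
Yori is living and takes 1/25.
Kaede is living and takes 3/25.
Emiko is living and takes 3/25.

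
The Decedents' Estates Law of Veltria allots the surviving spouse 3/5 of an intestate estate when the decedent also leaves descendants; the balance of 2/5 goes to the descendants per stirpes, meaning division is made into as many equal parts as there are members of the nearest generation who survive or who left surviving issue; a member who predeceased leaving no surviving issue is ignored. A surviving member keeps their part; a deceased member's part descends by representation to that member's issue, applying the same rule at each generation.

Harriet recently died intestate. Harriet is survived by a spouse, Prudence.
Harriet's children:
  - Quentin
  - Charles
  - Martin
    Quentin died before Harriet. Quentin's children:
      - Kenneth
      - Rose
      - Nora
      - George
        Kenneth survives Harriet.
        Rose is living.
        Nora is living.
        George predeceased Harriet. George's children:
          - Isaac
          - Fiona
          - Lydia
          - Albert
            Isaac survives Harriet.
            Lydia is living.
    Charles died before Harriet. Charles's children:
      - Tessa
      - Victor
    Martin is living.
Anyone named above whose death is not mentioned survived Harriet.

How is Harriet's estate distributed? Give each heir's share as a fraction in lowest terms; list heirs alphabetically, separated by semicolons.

Albert 1/120; Fiona 1/120; Isaac 1/120; Kenneth 1/30; Lydia 1/120; Martin 2/15; Nora 1/30; Prudence 3/5; Rose 1/30; Tessa 1/15; Victor 1/15

Prudence, as surviving spouse, takes 3/5.
The remaining 2/5 passes to Harriet's descendants per stirpes.
The 2/5 is divided into 3 equal shares of 2/15 among Quentin, Charles, Martin.
Quentin predeceased; the 2/15 allotted to Quentin's branch passes to Quentin's issue by representation.
The 2/15 is divided into 4 equal shares of 1/30 among Kenneth, Rose, Nora, George.
Kenneth is living and takes 1/30.
Rose is living and takes 1/30.
Nora is living and takes 1/30.
George predeceased; the 1/30 allotted to George's branch passes to George's issue by representation.
The 1/30 is divided into 4 equal shares of 1/120 among Isaac, Fiona, Lydia, Albert.
Isaac is living and takes 1/120.
Fiona is living and takes 1/120.
Lydia is living and takes 1/120.
Albert is living and takes 1/120.
Charles predeceased; the 2/15 allotted to Charles's branch passes to Charles's issue by representation.
The 2/15 is divided into 2 equal shares of 1/15 among Tessa, Victor.
Tessa is living and takes 1/15.
Victor is living and takes 1/15.
Martin is living and takes 2/15.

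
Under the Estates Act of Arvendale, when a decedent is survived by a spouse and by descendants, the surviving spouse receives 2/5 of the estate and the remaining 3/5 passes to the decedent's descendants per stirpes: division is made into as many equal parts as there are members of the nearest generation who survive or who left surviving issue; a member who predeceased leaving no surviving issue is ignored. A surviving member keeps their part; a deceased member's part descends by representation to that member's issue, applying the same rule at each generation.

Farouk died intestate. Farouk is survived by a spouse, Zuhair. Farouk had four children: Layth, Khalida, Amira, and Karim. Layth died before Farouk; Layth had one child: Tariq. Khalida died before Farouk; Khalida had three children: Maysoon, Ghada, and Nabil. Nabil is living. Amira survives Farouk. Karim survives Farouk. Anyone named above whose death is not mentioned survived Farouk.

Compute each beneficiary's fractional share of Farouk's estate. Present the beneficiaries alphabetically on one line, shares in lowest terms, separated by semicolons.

Zuhair, as surviving spouse, takes 2/5.
The remaining 3/5 passes to Farouk's descendants per stirpes.
The 3/5 is divided into 4 equal shares of 3/20 among Layth, Khalida, Amira, Karim.
Layth predeceased; the 3/20 allotted to Layth's branch passes to Layth's issue by representation.
Tariq is the sole taker at this level and receives the full 3/20.
Khalida predeceased; the 3/20 allotted to Khalida's branch passes to Khalida's issue by representation.
The 3/20 is divided into 3 equal shares of 1/20 among Maysoon, Ghada, Nabil.
Maysoon is living and takes 1/20.
Ghada is living and takes 1/20.
Nabil is living and takes 1/20.
Amira is living and takes 3/20.
Karim is living and takes 3/20.

Amira 3/20; Ghada 1/20; Karim 3/20; Maysoon 1/20; Nabil 1/20; Tariq 3/20; Zuhair 2/5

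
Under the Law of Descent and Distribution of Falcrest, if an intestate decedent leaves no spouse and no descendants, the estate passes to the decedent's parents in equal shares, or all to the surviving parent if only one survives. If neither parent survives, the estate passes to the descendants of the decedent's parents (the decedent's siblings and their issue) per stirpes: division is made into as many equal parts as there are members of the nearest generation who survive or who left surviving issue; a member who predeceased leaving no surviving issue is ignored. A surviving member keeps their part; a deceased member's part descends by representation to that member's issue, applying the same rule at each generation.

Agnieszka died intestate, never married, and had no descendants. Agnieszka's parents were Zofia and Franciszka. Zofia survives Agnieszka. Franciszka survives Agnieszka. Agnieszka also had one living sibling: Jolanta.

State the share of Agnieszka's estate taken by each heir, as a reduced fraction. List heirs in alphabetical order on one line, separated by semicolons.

Franciszka 1/2; Zofia 1/2

Both parents survive, so Zofia and Franciszka each take 1/2. The siblings take nothing because a surviving parent has priority.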